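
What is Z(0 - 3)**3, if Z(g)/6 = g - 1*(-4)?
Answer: 216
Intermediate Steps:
Z(g) = 24 + 6*g (Z(g) = 6*(g - 1*(-4)) = 6*(g + 4) = 6*(4 + g) = 24 + 6*g)
Z(0 - 3)**3 = (24 + 6*(0 - 3))**3 = (24 + 6*(-3))**3 = (24 - 18)**3 = 6**3 = 216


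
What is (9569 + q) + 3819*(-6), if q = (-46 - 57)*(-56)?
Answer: -7577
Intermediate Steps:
q = 5768 (q = -103*(-56) = 5768)
(9569 + q) + 3819*(-6) = (9569 + 5768) + 3819*(-6) = 15337 - 22914 = -7577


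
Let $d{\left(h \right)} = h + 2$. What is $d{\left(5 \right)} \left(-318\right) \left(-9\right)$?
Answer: $20034$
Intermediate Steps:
$d{\left(h \right)} = 2 + h$
$d{\left(5 \right)} \left(-318\right) \left(-9\right) = \left(2 + 5\right) \left(-318\right) \left(-9\right) = 7 \left(-318\right) \left(-9\right) = \left(-2226\right) \left(-9\right) = 20034$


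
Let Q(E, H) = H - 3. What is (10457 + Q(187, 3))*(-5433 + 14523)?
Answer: 95054130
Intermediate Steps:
Q(E, H) = -3 + H
(10457 + Q(187, 3))*(-5433 + 14523) = (10457 + (-3 + 3))*(-5433 + 14523) = (10457 + 0)*9090 = 10457*9090 = 95054130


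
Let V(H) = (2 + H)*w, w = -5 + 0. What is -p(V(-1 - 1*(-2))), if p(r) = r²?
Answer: -225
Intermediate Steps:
w = -5
V(H) = -10 - 5*H (V(H) = (2 + H)*(-5) = -10 - 5*H)
-p(V(-1 - 1*(-2))) = -(-10 - 5*(-1 - 1*(-2)))² = -(-10 - 5*(-1 + 2))² = -(-10 - 5*1)² = -(-10 - 5)² = -1*(-15)² = -1*225 = -225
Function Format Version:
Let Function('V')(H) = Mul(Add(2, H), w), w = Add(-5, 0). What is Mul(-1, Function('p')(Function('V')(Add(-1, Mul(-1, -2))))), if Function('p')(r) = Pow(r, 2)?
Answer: -225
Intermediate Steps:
w = -5
Function('V')(H) = Add(-10, Mul(-5, H)) (Function('V')(H) = Mul(Add(2, H), -5) = Add(-10, Mul(-5, H)))
Mul(-1, Function('p')(Function('V')(Add(-1, Mul(-1, -2))))) = Mul(-1, Pow(Add(-10, Mul(-5, Add(-1, Mul(-1, -2)))), 2)) = Mul(-1, Pow(Add(-10, Mul(-5, Add(-1, 2))), 2)) = Mul(-1, Pow(Add(-10, Mul(-5, 1)), 2)) = Mul(-1, Pow(Add(-10, -5), 2)) = Mul(-1, Pow(-15, 2)) = Mul(-1, 225) = -225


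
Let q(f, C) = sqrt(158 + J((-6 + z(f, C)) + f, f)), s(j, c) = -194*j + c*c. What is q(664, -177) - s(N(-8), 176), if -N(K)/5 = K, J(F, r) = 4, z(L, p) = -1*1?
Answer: -23216 + 9*sqrt(2) ≈ -23203.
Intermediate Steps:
z(L, p) = -1
N(K) = -5*K
s(j, c) = c**2 - 194*j (s(j, c) = -194*j + c**2 = c**2 - 194*j)
q(f, C) = 9*sqrt(2) (q(f, C) = sqrt(158 + 4) = sqrt(162) = 9*sqrt(2))
q(664, -177) - s(N(-8), 176) = 9*sqrt(2) - (176**2 - (-970)*(-8)) = 9*sqrt(2) - (30976 - 194*40) = 9*sqrt(2) - (30976 - 7760) = 9*sqrt(2) - 1*23216 = 9*sqrt(2) - 23216 = -23216 + 9*sqrt(2)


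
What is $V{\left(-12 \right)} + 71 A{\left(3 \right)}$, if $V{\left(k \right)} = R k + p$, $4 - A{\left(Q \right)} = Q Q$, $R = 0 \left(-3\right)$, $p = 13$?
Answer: $-342$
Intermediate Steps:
$R = 0$
$A{\left(Q \right)} = 4 - Q^{2}$ ($A{\left(Q \right)} = 4 - Q Q = 4 - Q^{2}$)
$V{\left(k \right)} = 13$ ($V{\left(k \right)} = 0 k + 13 = 0 + 13 = 13$)
$V{\left(-12 \right)} + 71 A{\left(3 \right)} = 13 + 71 \left(4 - 3^{2}\right) = 13 + 71 \left(4 - 9\right) = 13 + 71 \left(-5\right) = 13 - 355 = -342$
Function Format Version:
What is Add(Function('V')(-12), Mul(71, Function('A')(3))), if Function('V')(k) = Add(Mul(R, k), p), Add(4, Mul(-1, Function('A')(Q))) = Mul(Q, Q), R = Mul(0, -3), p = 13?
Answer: -342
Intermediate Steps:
R = 0
Function('A')(Q) = Add(4, Mul(-1, Pow(Q, 2))) (Function('A')(Q) = Add(4, Mul(-1, Mul(Q, Q))) = Add(4, Mul(-1, Pow(Q, 2))))
Function('V')(k) = 13 (Function('V')(k) = Add(Mul(0, k), 13) = Add(0, 13) = 13)
Add(Function('V')(-12), Mul(71, Function('A')(3))) = Add(13, Mul(71, Add(4, Mul(-1, Pow(3, 2))))) = Add(13, Mul(71, Add(4, Mul(-1, 9)))) = Add(13, Mul(71, Add(4, -9))) = Add(13, Mul(71, -5)) = Add(13, -355) = -342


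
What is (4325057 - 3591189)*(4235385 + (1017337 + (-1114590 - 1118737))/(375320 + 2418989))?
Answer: 8685308118190197300/2794309 ≈ 3.1082e+12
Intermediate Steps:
(4325057 - 3591189)*(4235385 + (1017337 + (-1114590 - 1118737))/(375320 + 2418989)) = 733868*(4235385 + (1017337 - 2233327)/2794309) = 733868*(4235385 - 1215990*1/2794309) = 733868*(4235385 - 1215990/2794309) = 733868*(11834973207975/2794309) = 8685308118190197300/2794309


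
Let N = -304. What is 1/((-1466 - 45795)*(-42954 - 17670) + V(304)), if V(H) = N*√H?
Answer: 179071929/513068092090740752 + 19*√19/128267023022685188 ≈ 3.4902e-10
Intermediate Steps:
V(H) = -304*√H
1/((-1466 - 45795)*(-42954 - 17670) + V(304)) = 1/((-1466 - 45795)*(-42954 - 17670) - 1216*√19) = 1/(-47261*(-60624) - 1216*√19) = 1/(2865150864 - 1216*√19)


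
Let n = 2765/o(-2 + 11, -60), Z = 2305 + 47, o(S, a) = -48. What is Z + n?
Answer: 110131/48 ≈ 2294.4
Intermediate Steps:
Z = 2352
n = -2765/48 (n = 2765/(-48) = 2765*(-1/48) = -2765/48 ≈ -57.604)
Z + n = 2352 - 2765/48 = 110131/48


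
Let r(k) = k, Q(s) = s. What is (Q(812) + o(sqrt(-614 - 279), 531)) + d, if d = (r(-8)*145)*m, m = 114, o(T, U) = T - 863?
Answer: -132291 + I*sqrt(893) ≈ -1.3229e+5 + 29.883*I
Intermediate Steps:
o(T, U) = -863 + T
d = -132240 (d = -8*145*114 = -1160*114 = -132240)
(Q(812) + o(sqrt(-614 - 279), 531)) + d = (812 + (-863 + sqrt(-614 - 279))) - 132240 = (812 + (-863 + sqrt(-893))) - 132240 = (812 + (-863 + I*sqrt(893))) - 132240 = (-51 + I*sqrt(893)) - 132240 = -132291 + I*sqrt(893)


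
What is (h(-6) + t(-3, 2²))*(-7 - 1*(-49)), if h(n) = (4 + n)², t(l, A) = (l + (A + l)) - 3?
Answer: -42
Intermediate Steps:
t(l, A) = -3 + A + 2*l (t(l, A) = (A + 2*l) - 3 = -3 + A + 2*l)
(h(-6) + t(-3, 2²))*(-7 - 1*(-49)) = ((4 - 6)² + (-3 + 2² + 2*(-3)))*(-7 - 1*(-49)) = ((-2)² + (-3 + 4 - 6))*(-7 + 49) = (4 - 5)*42 = -1*42 = -42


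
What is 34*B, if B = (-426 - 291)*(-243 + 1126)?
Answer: -21525774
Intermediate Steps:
B = -633111 (B = -717*883 = -633111)
34*B = 34*(-633111) = -21525774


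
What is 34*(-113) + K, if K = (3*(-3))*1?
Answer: -3851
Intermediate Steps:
K = -9 (K = -9*1 = -9)
34*(-113) + K = 34*(-113) - 9 = -3842 - 9 = -3851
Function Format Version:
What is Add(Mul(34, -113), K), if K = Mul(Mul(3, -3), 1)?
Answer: -3851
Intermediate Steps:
K = -9 (K = Mul(-9, 1) = -9)
Add(Mul(34, -113), K) = Add(Mul(34, -113), -9) = Add(-3842, -9) = -3851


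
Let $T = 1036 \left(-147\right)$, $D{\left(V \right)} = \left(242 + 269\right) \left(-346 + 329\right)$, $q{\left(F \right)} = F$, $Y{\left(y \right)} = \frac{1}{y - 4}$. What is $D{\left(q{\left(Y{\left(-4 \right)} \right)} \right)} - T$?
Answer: $143605$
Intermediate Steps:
$Y{\left(y \right)} = \frac{1}{-4 + y}$
$D{\left(V \right)} = -8687$ ($D{\left(V \right)} = 511 \left(-17\right) = -8687$)
$T = -152292$
$D{\left(q{\left(Y{\left(-4 \right)} \right)} \right)} - T = -8687 - -152292 = -8687 + 152292 = 143605$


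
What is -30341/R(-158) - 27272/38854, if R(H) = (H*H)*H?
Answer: -53195203825/76626149224 ≈ -0.69422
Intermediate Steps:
R(H) = H**3 (R(H) = H**2*H = H**3)
-30341/R(-158) - 27272/38854 = -30341/((-158)**3) - 27272/38854 = -30341/(-3944312) - 27272*1/38854 = -30341*(-1/3944312) - 13636/19427 = 30341/3944312 - 13636/19427 = -53195203825/76626149224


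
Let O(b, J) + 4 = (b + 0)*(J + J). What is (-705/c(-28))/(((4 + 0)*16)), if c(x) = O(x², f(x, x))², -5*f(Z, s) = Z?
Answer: -5875/41083849728 ≈ -1.4300e-7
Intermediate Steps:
f(Z, s) = -Z/5
O(b, J) = -4 + 2*J*b (O(b, J) = -4 + (b + 0)*(J + J) = -4 + b*(2*J) = -4 + 2*J*b)
c(x) = (-4 - 2*x³/5)² (c(x) = (-4 + 2*(-x/5)*x²)² = (-4 - 2*x³/5)²)
(-705/c(-28))/(((4 + 0)*16)) = (-705*25/(4*(10 + (-28)³)²))/(((4 + 0)*16)) = (-705*25/(4*(10 - 21952)²))/((4*16)) = -705/((4/25)*(-21942)²)/64 = -705/((4/25)*481451364)*(1/64) = -705/1925805456/25*(1/64) = -705*25/1925805456*(1/64) = -5875/641935152*1/64 = -5875/41083849728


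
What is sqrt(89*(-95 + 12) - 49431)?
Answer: I*sqrt(56818) ≈ 238.37*I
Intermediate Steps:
sqrt(89*(-95 + 12) - 49431) = sqrt(89*(-83) - 49431) = sqrt(-7387 - 49431) = sqrt(-56818) = I*sqrt(56818)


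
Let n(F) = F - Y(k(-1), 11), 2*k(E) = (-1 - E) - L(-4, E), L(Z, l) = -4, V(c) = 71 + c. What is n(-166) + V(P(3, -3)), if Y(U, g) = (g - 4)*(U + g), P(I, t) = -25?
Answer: -211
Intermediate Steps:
k(E) = 3/2 - E/2 (k(E) = ((-1 - E) - 1*(-4))/2 = ((-1 - E) + 4)/2 = (3 - E)/2 = 3/2 - E/2)
Y(U, g) = (-4 + g)*(U + g)
n(F) = -91 + F (n(F) = F - (11**2 - 4*(3/2 - 1/2*(-1)) - 4*11 + (3/2 - 1/2*(-1))*11) = F - (121 - 4*(3/2 + 1/2) - 44 + (3/2 + 1/2)*11) = F - (121 - 4*2 - 44 + 2*11) = F - (121 - 8 - 44 + 22) = F - 1*91 = F - 91 = -91 + F)
n(-166) + V(P(3, -3)) = (-91 - 166) + (71 - 25) = -257 + 46 = -211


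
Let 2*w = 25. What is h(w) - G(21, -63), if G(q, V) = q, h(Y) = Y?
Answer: -17/2 ≈ -8.5000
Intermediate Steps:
w = 25/2 (w = (1/2)*25 = 25/2 ≈ 12.500)
h(w) - G(21, -63) = 25/2 - 1*21 = 25/2 - 21 = -17/2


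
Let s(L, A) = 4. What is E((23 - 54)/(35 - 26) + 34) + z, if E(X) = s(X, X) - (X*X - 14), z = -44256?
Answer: -3658903/81 ≈ -45172.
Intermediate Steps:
E(X) = 18 - X² (E(X) = 4 - (X*X - 14) = 4 - (X² - 14) = 4 - (-14 + X²) = 4 + (14 - X²) = 18 - X²)
E((23 - 54)/(35 - 26) + 34) + z = (18 - ((23 - 54)/(35 - 26) + 34)²) - 44256 = (18 - (-31/9 + 34)²) - 44256 = (18 - (275/9)²) - 44256 = (18 - 1*75625/81) - 44256 = (18 - 75625/81) - 44256 = -74167/81 - 44256 = -3658903/81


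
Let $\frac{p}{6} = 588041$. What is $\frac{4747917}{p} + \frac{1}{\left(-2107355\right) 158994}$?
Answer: $\frac{132568490067729962}{98513568120197835} \approx 1.3457$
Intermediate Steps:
$p = 3528246$ ($p = 6 \cdot 588041 = 3528246$)
$\frac{4747917}{p} + \frac{1}{\left(-2107355\right) 158994} = \frac{4747917}{3528246} + \frac{1}{\left(-2107355\right) 158994} = 4747917 \cdot \frac{1}{3528246} - \frac{1}{335056800870} = \frac{1582639}{1176082} - \frac{1}{335056800870} = \frac{132568490067729962}{98513568120197835}$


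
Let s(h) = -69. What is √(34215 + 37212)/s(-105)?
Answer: -√71427/69 ≈ -3.8733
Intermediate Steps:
√(34215 + 37212)/s(-105) = √(34215 + 37212)/(-69) = √71427*(-1/69) = -√71427/69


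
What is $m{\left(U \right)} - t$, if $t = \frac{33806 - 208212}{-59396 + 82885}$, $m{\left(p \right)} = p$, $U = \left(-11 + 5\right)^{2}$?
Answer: $\frac{1020010}{23489} \approx 43.425$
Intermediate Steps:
$U = 36$ ($U = \left(-6\right)^{2} = 36$)
$t = - \frac{174406}{23489} \approx -7.425$
$m{\left(U \right)} - t = 36 - - \frac{174406}{23489} = 36 + \frac{174406}{23489} = \frac{1020010}{23489}$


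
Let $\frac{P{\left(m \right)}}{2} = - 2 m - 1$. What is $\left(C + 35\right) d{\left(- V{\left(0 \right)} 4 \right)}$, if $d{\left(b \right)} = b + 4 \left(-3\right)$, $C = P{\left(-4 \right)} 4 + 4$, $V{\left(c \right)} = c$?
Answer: $-1140$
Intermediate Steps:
$P{\left(m \right)} = -2 - 4 m$ ($P{\left(m \right)} = 2 \left(- 2 m - 1\right) = 2 \left(-1 - 2 m\right) = -2 - 4 m$)
$C = 60$ ($C = \left(-2 - -16\right) 4 + 4 = \left(-2 + 16\right) 4 + 4 = 14 \cdot 4 + 4 = 56 + 4 = 60$)
$d{\left(b \right)} = -12 + b$ ($d{\left(b \right)} = b - 12 = -12 + b$)
$\left(C + 35\right) d{\left(- V{\left(0 \right)} 4 \right)} = \left(60 + 35\right) \left(-12 + \left(-1\right) 0 \cdot 4\right) = 95 \left(-12 + 0 \cdot 4\right) = 95 \left(-12 + 0\right) = 95 \left(-12\right) = -1140$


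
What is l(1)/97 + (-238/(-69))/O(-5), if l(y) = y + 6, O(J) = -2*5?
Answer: -9128/33465 ≈ -0.27276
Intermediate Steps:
O(J) = -10
l(y) = 6 + y
l(1)/97 + (-238/(-69))/O(-5) = (6 + 1)/97 - 238/(-69)/(-10) = 7*(1/97) - 238*(-1/69)*(-⅒) = 7/97 + (238/69)*(-⅒) = 7/97 - 119/345 = -9128/33465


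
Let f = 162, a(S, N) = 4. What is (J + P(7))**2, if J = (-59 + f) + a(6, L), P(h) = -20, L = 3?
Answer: 7569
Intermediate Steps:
J = 107 (J = (-59 + 162) + 4 = 103 + 4 = 107)
(J + P(7))**2 = (107 - 20)**2 = 87**2 = 7569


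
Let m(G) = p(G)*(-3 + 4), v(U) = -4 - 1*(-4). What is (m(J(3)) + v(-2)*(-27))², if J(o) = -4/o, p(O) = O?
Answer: 16/9 ≈ 1.7778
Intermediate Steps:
v(U) = 0 (v(U) = -4 + 4 = 0)
m(G) = G (m(G) = G*(-3 + 4) = G*1 = G)
(m(J(3)) + v(-2)*(-27))² = (-4/3 + 0*(-27))² = (-4*⅓ + 0)² = (-4/3 + 0)² = (-4/3)² = 16/9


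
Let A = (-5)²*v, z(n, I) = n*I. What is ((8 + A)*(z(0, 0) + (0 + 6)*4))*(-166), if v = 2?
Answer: -231072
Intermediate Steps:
z(n, I) = I*n
A = 50 (A = (-5)²*2 = 25*2 = 50)
((8 + A)*(z(0, 0) + (0 + 6)*4))*(-166) = ((8 + 50)*(0*0 + (0 + 6)*4))*(-166) = (58*(0 + 6*4))*(-166) = (58*(0 + 24))*(-166) = (58*24)*(-166) = 1392*(-166) = -231072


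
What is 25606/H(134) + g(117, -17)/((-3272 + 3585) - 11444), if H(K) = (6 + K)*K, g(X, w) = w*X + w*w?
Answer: 22636599/14915540 ≈ 1.5177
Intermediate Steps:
g(X, w) = w² + X*w (g(X, w) = X*w + w² = w² + X*w)
H(K) = K*(6 + K)
25606/H(134) + g(117, -17)/((-3272 + 3585) - 11444) = 25606/((134*(6 + 134))) + (-17*(117 - 17))/((-3272 + 3585) - 11444) = 25606/((134*140)) + (-17*100)/(313 - 11444) = 25606/18760 - 1700/(-11131) = 25606*(1/18760) - 1700*(-1/11131) = 1829/1340 + 1700/11131 = 22636599/14915540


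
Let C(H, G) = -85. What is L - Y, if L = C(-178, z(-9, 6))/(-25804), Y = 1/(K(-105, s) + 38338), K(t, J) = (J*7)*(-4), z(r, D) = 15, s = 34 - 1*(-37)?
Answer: 1531973/468987700 ≈ 0.0032666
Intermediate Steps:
s = 71 (s = 34 + 37 = 71)
K(t, J) = -28*J (K(t, J) = (7*J)*(-4) = -28*J)
Y = 1/36350 (Y = 1/(-28*71 + 38338) = 1/(-1988 + 38338) = 1/36350 ≈ 2.7510e-5)
L = 85/25804 (L = -85/(-25804) = -85*(-1/25804) = 85/25804 ≈ 0.0032941)
L - Y = 85/25804 - 1*1/36350 = 85/25804 - 1/36350 = 1531973/468987700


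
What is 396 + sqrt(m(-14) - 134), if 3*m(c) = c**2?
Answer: 396 + I*sqrt(618)/3 ≈ 396.0 + 8.2865*I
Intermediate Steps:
m(c) = c**2/3
396 + sqrt(m(-14) - 134) = 396 + sqrt((1/3)*(-14)**2 - 134) = 396 + sqrt((1/3)*196 - 134) = 396 + sqrt(196/3 - 134) = 396 + sqrt(-206/3) = 396 + I*sqrt(618)/3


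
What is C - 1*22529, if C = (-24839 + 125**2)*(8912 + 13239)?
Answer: -204121843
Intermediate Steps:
C = -204099314 (C = (-24839 + 15625)*22151 = -9214*22151 = -204099314)
C - 1*22529 = -204099314 - 1*22529 = -204099314 - 22529 = -204121843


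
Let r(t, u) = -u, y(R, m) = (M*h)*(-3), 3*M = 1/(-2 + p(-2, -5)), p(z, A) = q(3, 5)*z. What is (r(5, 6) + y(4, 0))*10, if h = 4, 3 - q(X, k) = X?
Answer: -40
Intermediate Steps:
q(X, k) = 3 - X
p(z, A) = 0 (p(z, A) = (3 - 1*3)*z = (3 - 3)*z = 0*z = 0)
M = -⅙ (M = 1/(3*(-2 + 0)) = (⅓)/(-2) = (⅓)*(-½) = -⅙ ≈ -0.16667)
y(R, m) = 2 (y(R, m) = -⅙*4*(-3) = -⅔*(-3) = 2)
(r(5, 6) + y(4, 0))*10 = (-1*6 + 2)*10 = (-6 + 2)*10 = -4*10 = -40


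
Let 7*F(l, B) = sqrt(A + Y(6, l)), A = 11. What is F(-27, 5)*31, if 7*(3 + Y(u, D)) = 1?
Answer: 31*sqrt(399)/49 ≈ 12.637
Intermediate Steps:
Y(u, D) = -20/7 (Y(u, D) = -3 + (1/7)*1 = -3 + 1/7 = -20/7)
F(l, B) = sqrt(399)/49 (F(l, B) = sqrt(11 - 20/7)/7 = sqrt(57/7)/7 = (sqrt(399)/7)/7 = sqrt(399)/49)
F(-27, 5)*31 = (sqrt(399)/49)*31 = 31*sqrt(399)/49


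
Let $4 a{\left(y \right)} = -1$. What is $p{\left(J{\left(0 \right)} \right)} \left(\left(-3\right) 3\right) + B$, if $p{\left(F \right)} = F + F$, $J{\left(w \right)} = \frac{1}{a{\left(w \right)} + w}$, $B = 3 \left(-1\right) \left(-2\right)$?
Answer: $78$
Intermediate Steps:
$a{\left(y \right)} = - \frac{1}{4}$ ($a{\left(y \right)} = \frac{1}{4} \left(-1\right) = - \frac{1}{4}$)
$B = 6$ ($B = \left(-3\right) \left(-2\right) = 6$)
$J{\left(w \right)} = \frac{1}{- \frac{1}{4} + w}$
$p{\left(F \right)} = 2 F$
$p{\left(J{\left(0 \right)} \right)} \left(\left(-3\right) 3\right) + B = 2 \frac{4}{-1 + 4 \cdot 0} \left(\left(-3\right) 3\right) + 6 = 2 \frac{4}{-1 + 0} \left(-9\right) + 6 = 2 \frac{4}{-1} \left(-9\right) + 6 = 2 \cdot 4 \left(-1\right) \left(-9\right) + 6 = 2 \left(-4\right) \left(-9\right) + 6 = \left(-8\right) \left(-9\right) + 6 = 72 + 6 = 78$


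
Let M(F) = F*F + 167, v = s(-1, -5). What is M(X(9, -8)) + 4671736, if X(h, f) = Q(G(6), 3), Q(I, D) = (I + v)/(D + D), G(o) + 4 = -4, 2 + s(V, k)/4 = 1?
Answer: 4671907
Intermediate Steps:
s(V, k) = -4 (s(V, k) = -8 + 4*1 = -8 + 4 = -4)
v = -4
G(o) = -8 (G(o) = -4 - 4 = -8)
Q(I, D) = (-4 + I)/(2*D) (Q(I, D) = (I - 4)/(D + D) = (-4 + I)/((2*D)) = (-4 + I)*(1/(2*D)) = (-4 + I)/(2*D))
X(h, f) = -2 (X(h, f) = (½)*(-4 - 8)/3 = (½)*(⅓)*(-12) = -2)
M(F) = 167 + F² (M(F) = F² + 167 = 167 + F²)
M(X(9, -8)) + 4671736 = (167 + (-2)²) + 4671736 = (167 + 4) + 4671736 = 171 + 4671736 = 4671907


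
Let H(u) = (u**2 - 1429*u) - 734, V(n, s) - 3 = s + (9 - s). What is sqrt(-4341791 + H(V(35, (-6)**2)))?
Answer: I*sqrt(4359529) ≈ 2087.9*I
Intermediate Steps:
V(n, s) = 12 (V(n, s) = 3 + (s + (9 - s)) = 3 + 9 = 12)
H(u) = -734 + u**2 - 1429*u
sqrt(-4341791 + H(V(35, (-6)**2))) = sqrt(-4341791 + (-734 + 12**2 - 1429*12)) = sqrt(-4341791 + (-734 + 144 - 17148)) = sqrt(-4341791 - 17738) = sqrt(-4359529) = I*sqrt(4359529)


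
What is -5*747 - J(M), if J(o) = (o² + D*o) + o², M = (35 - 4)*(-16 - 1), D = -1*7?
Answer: -562882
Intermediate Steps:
D = -7
M = -527 (M = 31*(-17) = -527)
J(o) = -7*o + 2*o² (J(o) = (o² - 7*o) + o² = -7*o + 2*o²)
-5*747 - J(M) = -5*747 - (-527)*(-7 + 2*(-527)) = -3735 - (-527)*(-7 - 1054) = -3735 - (-527)*(-1061) = -3735 - 1*559147 = -3735 - 559147 = -562882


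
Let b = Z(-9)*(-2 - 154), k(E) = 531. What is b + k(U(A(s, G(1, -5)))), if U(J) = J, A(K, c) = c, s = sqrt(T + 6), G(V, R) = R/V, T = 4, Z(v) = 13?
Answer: -1497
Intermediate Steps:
s = sqrt(10) (s = sqrt(4 + 6) = sqrt(10) ≈ 3.1623)
b = -2028 (b = 13*(-2 - 154) = 13*(-156) = -2028)
b + k(U(A(s, G(1, -5)))) = -2028 + 531 = -1497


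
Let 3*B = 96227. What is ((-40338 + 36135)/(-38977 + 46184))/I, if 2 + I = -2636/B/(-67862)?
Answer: 13723124250411/47062810653040 ≈ 0.29159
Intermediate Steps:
B = 96227/3 (B = (⅓)*96227 = 96227/3 ≈ 32076.)
I = -6530152720/3265078337 (I = -2 - 2636/96227/3/(-67862) = -2 - 2636*3/96227*(-1/67862) = -2 - 7908/96227*(-1/67862) = -2 + 3954/3265078337 = -6530152720/3265078337 ≈ -2.0000)
((-40338 + 36135)/(-38977 + 46184))/I = ((-40338 + 36135)/(-38977 + 46184))/(-6530152720/3265078337) = -4203/7207*(-3265078337/6530152720) = 13723124250411/47062810653040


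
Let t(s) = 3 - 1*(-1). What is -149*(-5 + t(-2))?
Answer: 149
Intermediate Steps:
t(s) = 4 (t(s) = 3 + 1 = 4)
-149*(-5 + t(-2)) = -149*(-5 + 4) = -149*(-1) = 149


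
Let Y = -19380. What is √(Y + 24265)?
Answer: √4885 ≈ 69.893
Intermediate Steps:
√(Y + 24265) = √(-19380 + 24265) = √4885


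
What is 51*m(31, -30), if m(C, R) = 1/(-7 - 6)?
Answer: -51/13 ≈ -3.9231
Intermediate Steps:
m(C, R) = -1/13 (m(C, R) = 1/(-13) = -1/13)
51*m(31, -30) = 51*(-1/13) = -51/13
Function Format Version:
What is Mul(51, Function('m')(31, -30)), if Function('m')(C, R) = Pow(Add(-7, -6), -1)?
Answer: Rational(-51, 13) ≈ -3.9231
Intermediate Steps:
Function('m')(C, R) = Rational(-1, 13) (Function('m')(C, R) = Pow(-13, -1) = Rational(-1, 13))
Mul(51, Function('m')(31, -30)) = Mul(51, Rational(-1, 13)) = Rational(-51, 13)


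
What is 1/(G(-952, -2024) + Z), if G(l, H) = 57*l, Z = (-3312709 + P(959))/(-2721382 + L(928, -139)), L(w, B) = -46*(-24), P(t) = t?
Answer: -1360139/73804926821 ≈ -1.8429e-5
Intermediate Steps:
L(w, B) = 1104
Z = 1655875/1360139 (Z = (-3312709 + 959)/(-2721382 + 1104) = -3311750/(-2720278) = -3311750*(-1/2720278) = 1655875/1360139 ≈ 1.2174)
1/(G(-952, -2024) + Z) = 1/(57*(-952) + 1655875/1360139) = 1/(-54264 + 1655875/1360139) = 1/(-73804926821/1360139) = -1360139/73804926821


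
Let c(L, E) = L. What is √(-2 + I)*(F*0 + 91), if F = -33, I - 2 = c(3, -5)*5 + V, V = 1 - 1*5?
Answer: 91*√11 ≈ 301.81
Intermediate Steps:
V = -4 (V = 1 - 5 = -4)
I = 13 (I = 2 + (3*5 - 4) = 2 + (15 - 4) = 2 + 11 = 13)
√(-2 + I)*(F*0 + 91) = √(-2 + 13)*(-33*0 + 91) = √11*(0 + 91) = √11*91 = 91*√11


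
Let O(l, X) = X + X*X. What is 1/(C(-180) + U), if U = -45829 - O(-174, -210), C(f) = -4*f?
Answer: -1/88999 ≈ -1.1236e-5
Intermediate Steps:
O(l, X) = X + X²
U = -89719 (U = -45829 - (-210)*(1 - 210) = -45829 - (-210)*(-209) = -45829 - 1*43890 = -45829 - 43890 = -89719)
1/(C(-180) + U) = 1/(-4*(-180) - 89719) = 1/(720 - 89719) = 1/(-88999) = -1/88999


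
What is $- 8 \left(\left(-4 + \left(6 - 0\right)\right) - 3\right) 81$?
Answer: $648$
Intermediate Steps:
$- 8 \left(\left(-4 + \left(6 - 0\right)\right) - 3\right) 81 = - 8 \left(\left(-4 + \left(6 + 0\right)\right) - 3\right) 81 = - 8 \left(\left(-4 + 6\right) - 3\right) 81 = - 8 \left(2 - 3\right) 81 = \left(-8\right) \left(-1\right) 81 = 8 \cdot 81 = 648$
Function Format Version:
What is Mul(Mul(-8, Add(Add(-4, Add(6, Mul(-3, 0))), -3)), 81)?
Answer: 648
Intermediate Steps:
Mul(Mul(-8, Add(Add(-4, Add(6, Mul(-3, 0))), -3)), 81) = Mul(Mul(-8, Add(Add(-4, Add(6, 0)), -3)), 81) = Mul(Mul(-8, Add(Add(-4, 6), -3)), 81) = Mul(Mul(-8, Add(2, -3)), 81) = Mul(Mul(-8, -1), 81) = Mul(8, 81) = 648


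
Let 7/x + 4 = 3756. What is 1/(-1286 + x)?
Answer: -536/689295 ≈ -0.00077761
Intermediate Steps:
x = 1/536 (x = 7/(-4 + 3756) = 7/3752 = 7*(1/3752) = 1/536 ≈ 0.0018657)
1/(-1286 + x) = 1/(-1286 + 1/536) = 1/(-689295/536) = -536/689295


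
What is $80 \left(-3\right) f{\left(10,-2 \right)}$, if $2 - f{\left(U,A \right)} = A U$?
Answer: $-5280$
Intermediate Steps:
$f{\left(U,A \right)} = 2 - A U$
$80 \left(-3\right) f{\left(10,-2 \right)} = 80 \left(-3\right) \left(2 - \left(-2\right) 10\right) = - 240 \left(2 + 20\right) = \left(-240\right) 22 = -5280$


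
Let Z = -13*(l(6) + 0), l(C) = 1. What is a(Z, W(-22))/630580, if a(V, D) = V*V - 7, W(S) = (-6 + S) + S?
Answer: 81/315290 ≈ 0.00025691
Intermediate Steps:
W(S) = -6 + 2*S
Z = -13 (Z = -13*(1 + 0) = -13*1 = -13)
a(V, D) = -7 + V² (a(V, D) = V² - 7 = -7 + V²)
a(Z, W(-22))/630580 = (-7 + (-13)²)/630580 = (-7 + 169)*(1/630580) = 162*(1/630580) = 81/315290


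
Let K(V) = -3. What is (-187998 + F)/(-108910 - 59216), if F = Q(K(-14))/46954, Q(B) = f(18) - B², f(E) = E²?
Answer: 2942419259/2631396068 ≈ 1.1182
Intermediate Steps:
Q(B) = 324 - B² (Q(B) = 18² - B² = 324 - B²)
F = 315/46954 (F = (324 - 1*(-3)²)/46954 = (324 - 1*9)*(1/46954) = (324 - 9)*(1/46954) = 315*(1/46954) = 315/46954 ≈ 0.0067087)
(-187998 + F)/(-108910 - 59216) = (-187998 + 315/46954)/(-108910 - 59216) = -8827257777/46954/(-168126) = -8827257777/46954*(-1/168126) = 2942419259/2631396068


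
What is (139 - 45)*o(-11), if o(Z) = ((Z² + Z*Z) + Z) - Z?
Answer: 22748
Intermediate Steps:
o(Z) = 2*Z² (o(Z) = ((Z² + Z²) + Z) - Z = (2*Z² + Z) - Z = (Z + 2*Z²) - Z = 2*Z²)
(139 - 45)*o(-11) = (139 - 45)*(2*(-11)²) = 94*(2*121) = 94*242 = 22748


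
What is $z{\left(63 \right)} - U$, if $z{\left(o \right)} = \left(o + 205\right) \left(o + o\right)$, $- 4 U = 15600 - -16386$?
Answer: $\frac{83529}{2} \approx 41765.0$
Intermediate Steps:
$U = - \frac{15993}{2}$ ($U = - \frac{15600 - -16386}{4} = - \frac{15600 + 16386}{4} = \left(- \frac{1}{4}\right) 31986 = - \frac{15993}{2} \approx -7996.5$)
$z{\left(o \right)} = 2 o \left(205 + o\right)$ ($z{\left(o \right)} = \left(205 + o\right) 2 o = 2 o \left(205 + o\right)$)
$z{\left(63 \right)} - U = 2 \cdot 63 \left(205 + 63\right) - - \frac{15993}{2} = 2 \cdot 63 \cdot 268 + \frac{15993}{2} = 33768 + \frac{15993}{2} = \frac{83529}{2}$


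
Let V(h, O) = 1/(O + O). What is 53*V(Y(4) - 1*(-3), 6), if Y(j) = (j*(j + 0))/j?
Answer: 53/12 ≈ 4.4167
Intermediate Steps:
Y(j) = j (Y(j) = (j*j)/j = j²/j = j)
V(h, O) = 1/(2*O)
53*V(Y(4) - 1*(-3), 6) = 53*((½)/6) = 53*((½)*(⅙)) = 53*(1/12) = 53/12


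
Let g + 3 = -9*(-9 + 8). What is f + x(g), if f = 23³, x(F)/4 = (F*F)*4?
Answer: 12743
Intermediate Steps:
g = 6 (g = -3 - 9*(-9 + 8) = -3 - 9*(-1) = -3 + 9 = 6)
x(F) = 16*F² (x(F) = 4*((F*F)*4) = 4*(F²*4) = 4*(4*F²) = 16*F²)
f = 12167
f + x(g) = 12167 + 16*6² = 12167 + 16*36 = 12167 + 576 = 12743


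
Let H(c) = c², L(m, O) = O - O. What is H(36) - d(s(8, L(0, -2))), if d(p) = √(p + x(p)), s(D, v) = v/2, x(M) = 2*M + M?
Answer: 1296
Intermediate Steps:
x(M) = 3*M
L(m, O) = 0
s(D, v) = v/2 (s(D, v) = v*(½) = v/2)
d(p) = 2*√p (d(p) = √(p + 3*p) = √(4*p) = 2*√p)
H(36) - d(s(8, L(0, -2))) = 36² - 2*√((½)*0) = 1296 - 2*√0 = 1296 - 2*0 = 1296 - 1*0 = 1296 + 0 = 1296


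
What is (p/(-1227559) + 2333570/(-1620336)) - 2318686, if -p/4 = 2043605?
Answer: -2305995324707600887/994529019912 ≈ -2.3187e+6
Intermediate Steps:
p = -8174420 (p = -4*2043605 = -8174420)
(p/(-1227559) + 2333570/(-1620336)) - 2318686 = (-8174420/(-1227559) + 2333570/(-1620336)) - 2318686 = (-8174420*(-1/1227559) + 2333570*(-1/1620336)) - 2318686 = (8174420/1227559 - 1166785/810168) - 2318686 = 5190356074745/994529019912 - 2318686 = -2305995324707600887/994529019912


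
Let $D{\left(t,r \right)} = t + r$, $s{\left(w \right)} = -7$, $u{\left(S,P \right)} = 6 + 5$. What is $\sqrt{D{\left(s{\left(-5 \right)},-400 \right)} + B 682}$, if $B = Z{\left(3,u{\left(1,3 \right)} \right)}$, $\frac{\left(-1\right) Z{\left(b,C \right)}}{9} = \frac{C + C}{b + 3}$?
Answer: $i \sqrt{22913} \approx 151.37 i$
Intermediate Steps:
$u{\left(S,P \right)} = 11$
$D{\left(t,r \right)} = r + t$
$Z{\left(b,C \right)} = - \frac{18 C}{3 + b}$ ($Z{\left(b,C \right)} = - 9 \frac{C + C}{b + 3} = - 9 \frac{2 C}{3 + b} = - \frac{18 C}{3 + b}$)
$B = -33$ ($B = \left(-18\right) 11 \frac{1}{3 + 3} = \left(-18\right) 11 \cdot \frac{1}{6} = -33$)
$\sqrt{D{\left(s{\left(-5 \right)},-400 \right)} + B 682} = \sqrt{\left(-400 - 7\right) - 22506} = \sqrt{-407 - 22506} = \sqrt{-22913} = i \sqrt{22913}$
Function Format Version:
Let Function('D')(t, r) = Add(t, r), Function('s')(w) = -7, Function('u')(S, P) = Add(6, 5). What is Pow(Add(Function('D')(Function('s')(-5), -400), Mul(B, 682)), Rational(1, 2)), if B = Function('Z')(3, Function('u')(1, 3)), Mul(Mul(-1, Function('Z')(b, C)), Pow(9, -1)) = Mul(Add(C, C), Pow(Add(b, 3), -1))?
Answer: Mul(I, Pow(22913, Rational(1, 2))) ≈ Mul(151.37, I)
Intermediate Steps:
Function('u')(S, P) = 11
Function('D')(t, r) = Add(r, t)
Function('Z')(b, C) = Mul(-18, C, Pow(Add(3, b), -1)) (Function('Z')(b, C) = Mul(-9, Mul(Add(C, C), Pow(Add(b, 3), -1))) = Mul(-9, Mul(Mul(2, C), Pow(Add(3, b), -1))) = Mul(-9, Mul(2, C, Pow(Add(3, b), -1))) = Mul(-18, C, Pow(Add(3, b), -1)))
B = -33 (B = Mul(-18, 11, Pow(Add(3, 3), -1)) = Mul(-18, 11, Pow(6, -1)) = Mul(-18, 11, Rational(1, 6)) = -33)
Pow(Add(Function('D')(Function('s')(-5), -400), Mul(B, 682)), Rational(1, 2)) = Pow(Add(Add(-400, -7), Mul(-33, 682)), Rational(1, 2)) = Pow(Add(-407, -22506), Rational(1, 2)) = Pow(-22913, Rational(1, 2)) = Mul(I, Pow(22913, Rational(1, 2)))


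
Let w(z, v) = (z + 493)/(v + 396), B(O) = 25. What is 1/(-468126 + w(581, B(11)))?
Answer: -421/197079972 ≈ -2.1362e-6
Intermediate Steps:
w(z, v) = (493 + z)/(396 + v)
1/(-468126 + w(581, B(11))) = 1/(-468126 + (493 + 581)/(396 + 25)) = 1/(-468126 + 1074/421) = 1/(-197079972/421) = -421/197079972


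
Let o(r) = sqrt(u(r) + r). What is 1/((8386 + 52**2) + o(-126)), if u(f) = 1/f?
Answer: 1397340/15496516477 - 3*I*sqrt(222278)/15496516477 ≈ 9.0171e-5 - 9.1272e-8*I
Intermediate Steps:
o(r) = sqrt(r + 1/r) (o(r) = sqrt(1/r + r) = sqrt(r + 1/r))
1/((8386 + 52**2) + o(-126)) = 1/((8386 + 52**2) + sqrt(-126 + 1/(-126))) = 1/((8386 + 2704) + sqrt(-126 - 1/126)) = 1/(11090 + sqrt(-15877/126)) = 1/(11090 + I*sqrt(222278)/42)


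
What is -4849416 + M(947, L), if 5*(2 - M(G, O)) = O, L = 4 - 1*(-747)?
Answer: -24247821/5 ≈ -4.8496e+6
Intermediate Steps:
L = 751 (L = 4 + 747 = 751)
M(G, O) = 2 - O/5
-4849416 + M(947, L) = -4849416 + (2 - ⅕*751) = -4849416 + (2 - 751/5) = -4849416 - 741/5 = -24247821/5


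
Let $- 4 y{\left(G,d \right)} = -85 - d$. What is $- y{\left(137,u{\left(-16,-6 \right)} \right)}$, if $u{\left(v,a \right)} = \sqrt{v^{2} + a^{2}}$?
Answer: $- \frac{85}{4} - \frac{\sqrt{73}}{2} \approx -25.522$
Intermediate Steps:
$u{\left(v,a \right)} = \sqrt{a^{2} + v^{2}}$
$y{\left(G,d \right)} = \frac{85}{4} + \frac{d}{4}$ ($y{\left(G,d \right)} = - \frac{-85 - d}{4} = \frac{85}{4} + \frac{d}{4}$)
$- y{\left(137,u{\left(-16,-6 \right)} \right)} = - (\frac{85}{4} + \frac{\sqrt{\left(-6\right)^{2} + \left(-16\right)^{2}}}{4}) = - (\frac{85}{4} + \frac{\sqrt{36 + 256}}{4}) = - (\frac{85}{4} + \frac{\sqrt{292}}{4}) = - (\frac{85}{4} + \frac{2 \sqrt{73}}{4}) = - (\frac{85}{4} + \frac{\sqrt{73}}{2}) = - \frac{85}{4} - \frac{\sqrt{73}}{2}$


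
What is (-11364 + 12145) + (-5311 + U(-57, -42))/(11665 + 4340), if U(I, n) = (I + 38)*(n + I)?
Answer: 2499295/3201 ≈ 780.79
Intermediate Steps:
U(I, n) = (38 + I)*(I + n)
(-11364 + 12145) + (-5311 + U(-57, -42))/(11665 + 4340) = (-11364 + 12145) + (-5311 + ((-57)² + 38*(-57) + 38*(-42) - 57*(-42)))/(11665 + 4340) = 781 + (-5311 + (3249 - 2166 - 1596 + 2394))/16005 = 781 + (-5311 + 1881)*(1/16005) = 781 - 3430*1/16005 = 781 - 686/3201 = 2499295/3201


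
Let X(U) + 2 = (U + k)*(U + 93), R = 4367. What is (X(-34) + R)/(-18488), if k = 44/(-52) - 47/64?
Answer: -1885103/15382016 ≈ -0.12255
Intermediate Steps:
k = -1315/832 (k = 44*(-1/52) - 47*1/64 = -11/13 - 47/64 = -1315/832 ≈ -1.5805)
X(U) = -2 + (93 + U)*(-1315/832 + U) (X(U) = -2 + (U - 1315/832)*(U + 93) = -2 + (-1315/832 + U)*(93 + U) = -2 + (93 + U)*(-1315/832 + U))
(X(-34) + R)/(-18488) = ((-123959/832 + (-34)² + (76061/832)*(-34)) + 4367)/(-18488) = ((-123959/832 + 1156 - 1293037/416) + 4367)*(-1/18488) = (-1748241/832 + 4367)*(-1/18488) = (1885103/832)*(-1/18488) = -1885103/15382016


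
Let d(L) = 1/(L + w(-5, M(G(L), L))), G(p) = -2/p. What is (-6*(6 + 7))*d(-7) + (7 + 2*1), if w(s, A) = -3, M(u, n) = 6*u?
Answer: 84/5 ≈ 16.800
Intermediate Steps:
d(L) = 1/(-3 + L) (d(L) = 1/(L - 3) = 1/(-3 + L))
(-6*(6 + 7))*d(-7) + (7 + 2*1) = (-6*(6 + 7))/(-3 - 7) + (7 + 2*1) = -6*13/(-10) + (7 + 2) = -78*(-⅒) + 9 = 39/5 + 9 = 84/5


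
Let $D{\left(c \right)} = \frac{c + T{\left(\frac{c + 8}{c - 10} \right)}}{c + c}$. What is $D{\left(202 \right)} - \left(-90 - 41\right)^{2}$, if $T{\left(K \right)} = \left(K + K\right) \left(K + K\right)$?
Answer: $- \frac{1774806327}{103424} \approx -17161.0$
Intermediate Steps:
$T{\left(K \right)} = 4 K^{2}$ ($T{\left(K \right)} = 2 K 2 K = 4 K^{2}$)
$D{\left(c \right)} = \frac{c + \frac{4 \left(8 + c\right)^{2}}{\left(-10 + c\right)^{2}}}{2 c}$ ($D{\left(c \right)} = \frac{c + 4 \left(\frac{c + 8}{c - 10}\right)^{2}}{c + c} = \frac{c + 4 \left(\frac{8 + c}{-10 + c}\right)^{2}}{2 c} = \left(c + 4 \left(\frac{8 + c}{-10 + c}\right)^{2}\right) \frac{1}{2 c} = \left(c + 4 \frac{\left(8 + c\right)^{2}}{\left(-10 + c\right)^{2}}\right) \frac{1}{2 c} = \left(c + \frac{4 \left(8 + c\right)^{2}}{\left(-10 + c\right)^{2}}\right) \frac{1}{2 c} = \frac{c + \frac{4 \left(8 + c\right)^{2}}{\left(-10 + c\right)^{2}}}{2 c}$)
$D{\left(202 \right)} - \left(-90 - 41\right)^{2} = \left(\frac{1}{2} + \frac{2 \left(8 + 202\right)^{2}}{202 \left(-10 + 202\right)^{2}}\right) - \left(-90 - 41\right)^{2} = \left(\frac{1}{2} + 2 \cdot \frac{1}{202} \cdot \frac{1}{36864} \cdot 210^{2}\right) - \left(-131\right)^{2} = \left(\frac{1}{2} + 2 \cdot \frac{1}{202} \cdot \frac{1}{36864} \cdot 44100\right) - 17161 = \left(\frac{1}{2} + \frac{1225}{103424}\right) - 17161 = \frac{52937}{103424} - 17161 = - \frac{1774806327}{103424}$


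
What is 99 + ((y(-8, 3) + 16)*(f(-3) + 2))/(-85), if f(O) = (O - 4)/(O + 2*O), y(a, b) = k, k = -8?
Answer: 15107/153 ≈ 98.739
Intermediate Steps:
y(a, b) = -8
f(O) = (-4 + O)/(3*O) (f(O) = (-4 + O)/((3*O)) = (-4 + O)*(1/(3*O)) = (-4 + O)/(3*O))
99 + ((y(-8, 3) + 16)*(f(-3) + 2))/(-85) = 99 + ((-8 + 16)*((1/3)*(-4 - 3)/(-3) + 2))/(-85) = 99 + (8*((1/3)*(-1/3)*(-7) + 2))*(-1/85) = 99 + (8*(7/9 + 2))*(-1/85) = 99 + (8*(25/9))*(-1/85) = 99 + (200/9)*(-1/85) = 99 - 40/153 = 15107/153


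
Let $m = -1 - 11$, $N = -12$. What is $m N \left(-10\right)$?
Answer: $-1440$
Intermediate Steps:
$m = -12$ ($m = -1 - 11 = -12$)
$m N \left(-10\right) = \left(-12\right) \left(-12\right) \left(-10\right) = 144 \left(-10\right) = -1440$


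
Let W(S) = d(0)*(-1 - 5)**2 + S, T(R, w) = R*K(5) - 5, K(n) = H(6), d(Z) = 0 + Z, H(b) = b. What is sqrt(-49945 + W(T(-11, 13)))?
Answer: 4*I*sqrt(3126) ≈ 223.64*I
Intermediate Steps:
d(Z) = Z
K(n) = 6
T(R, w) = -5 + 6*R (T(R, w) = R*6 - 5 = 6*R - 5 = -5 + 6*R)
W(S) = S (W(S) = 0*(-1 - 5)**2 + S = 0*(-6)**2 + S = 0*36 + S = 0 + S = S)
sqrt(-49945 + W(T(-11, 13))) = sqrt(-49945 + (-5 + 6*(-11))) = sqrt(-49945 + (-5 - 66)) = sqrt(-49945 - 71) = sqrt(-50016) = 4*I*sqrt(3126)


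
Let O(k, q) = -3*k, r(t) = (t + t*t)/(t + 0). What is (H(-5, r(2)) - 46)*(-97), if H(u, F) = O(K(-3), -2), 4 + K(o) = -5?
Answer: 1843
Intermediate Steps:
K(o) = -9 (K(o) = -4 - 5 = -9)
r(t) = (t + t²)/t
H(u, F) = 27 (H(u, F) = -3*(-9) = 27)
(H(-5, r(2)) - 46)*(-97) = (27 - 46)*(-97) = -19*(-97) = 1843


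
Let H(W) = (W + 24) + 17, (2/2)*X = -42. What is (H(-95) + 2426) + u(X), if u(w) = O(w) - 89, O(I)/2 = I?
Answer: 2199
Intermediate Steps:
X = -42
O(I) = 2*I
u(w) = -89 + 2*w (u(w) = 2*w - 89 = -89 + 2*w)
H(W) = 41 + W (H(W) = (24 + W) + 17 = 41 + W)
(H(-95) + 2426) + u(X) = ((41 - 95) + 2426) + (-89 + 2*(-42)) = (-54 + 2426) + (-89 - 84) = 2372 - 173 = 2199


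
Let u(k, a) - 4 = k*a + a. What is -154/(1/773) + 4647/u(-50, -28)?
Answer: -163797145/1376 ≈ -1.1904e+5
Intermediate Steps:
u(k, a) = 4 + a + a*k (u(k, a) = 4 + (k*a + a) = 4 + (a*k + a) = 4 + (a + a*k) = 4 + a + a*k)
-154/(1/773) + 4647/u(-50, -28) = -154/(1/773) + 4647/(4 - 28 - 28*(-50)) = -154/1/773 + 4647/(4 - 28 + 1400) = -154*773 + 4647/1376 = -119042 + 4647*(1/1376) = -119042 + 4647/1376 = -163797145/1376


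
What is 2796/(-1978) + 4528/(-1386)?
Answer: -3207910/685377 ≈ -4.6805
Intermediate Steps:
2796/(-1978) + 4528/(-1386) = 2796*(-1/1978) + 4528*(-1/1386) = -1398/989 - 2264/693 = -3207910/685377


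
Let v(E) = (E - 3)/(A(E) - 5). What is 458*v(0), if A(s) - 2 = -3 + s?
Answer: 229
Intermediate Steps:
A(s) = -1 + s (A(s) = 2 + (-3 + s) = -1 + s)
v(E) = (-3 + E)/(-6 + E) (v(E) = (E - 3)/((-1 + E) - 5) = (-3 + E)/(-6 + E))
458*v(0) = 458*((-3 + 0)/(-6 + 0)) = 458*(-3/(-6)) = 458*(-⅙*(-3)) = 458*(½) = 229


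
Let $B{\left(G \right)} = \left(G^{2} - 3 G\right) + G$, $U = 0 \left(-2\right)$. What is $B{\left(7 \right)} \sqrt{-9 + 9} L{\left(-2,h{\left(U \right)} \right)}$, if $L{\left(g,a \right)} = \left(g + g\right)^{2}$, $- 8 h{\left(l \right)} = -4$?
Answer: $0$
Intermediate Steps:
$U = 0$
$h{\left(l \right)} = \frac{1}{2}$ ($h{\left(l \right)} = \left(- \frac{1}{8}\right) \left(-4\right) = \frac{1}{2}$)
$B{\left(G \right)} = G^{2} - 2 G$
$L{\left(g,a \right)} = 4 g^{2}$ ($L{\left(g,a \right)} = \left(2 g\right)^{2} = 4 g^{2}$)
$B{\left(7 \right)} \sqrt{-9 + 9} L{\left(-2,h{\left(U \right)} \right)} = 7 \left(-2 + 7\right) \sqrt{-9 + 9} \cdot 4 \left(-2\right)^{2} = 7 \cdot 5 \sqrt{0} \cdot 4 \cdot 4 = 35 \cdot 0 \cdot 16 = 0 \cdot 16 = 0$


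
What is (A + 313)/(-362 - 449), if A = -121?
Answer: -192/811 ≈ -0.23674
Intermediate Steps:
(A + 313)/(-362 - 449) = (-121 + 313)/(-362 - 449) = 192/(-811) = 192*(-1/811) = -192/811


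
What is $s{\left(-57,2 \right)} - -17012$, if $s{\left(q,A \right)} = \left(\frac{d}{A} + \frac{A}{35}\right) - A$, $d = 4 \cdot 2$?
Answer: $\frac{595492}{35} \approx 17014.0$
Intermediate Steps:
$d = 8$
$s{\left(q,A \right)} = \frac{8}{A} - \frac{34 A}{35}$ ($s{\left(q,A \right)} = \left(\frac{8}{A} + \frac{A}{35}\right) - A = \frac{8}{A} - \frac{34 A}{35}$)
$s{\left(-57,2 \right)} - -17012 = \left(\frac{8}{2} - \frac{68}{35}\right) - -17012 = \left(8 \cdot \frac{1}{2} - \frac{68}{35}\right) + 17012 = \left(4 - \frac{68}{35}\right) + 17012 = \frac{72}{35} + 17012 = \frac{595492}{35}$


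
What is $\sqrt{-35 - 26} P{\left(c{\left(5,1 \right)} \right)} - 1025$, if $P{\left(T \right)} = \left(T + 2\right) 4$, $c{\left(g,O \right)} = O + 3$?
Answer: $-1025 + 24 i \sqrt{61} \approx -1025.0 + 187.45 i$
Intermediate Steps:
$c{\left(g,O \right)} = 3 + O$
$P{\left(T \right)} = 8 + 4 T$ ($P{\left(T \right)} = \left(2 + T\right) 4 = 8 + 4 T$)
$\sqrt{-35 - 26} P{\left(c{\left(5,1 \right)} \right)} - 1025 = \sqrt{-35 - 26} \left(8 + 4 \left(3 + 1\right)\right) - 1025 = \sqrt{-61} \left(8 + 4 \cdot 4\right) + \left(-11013 + 9988\right) = i \sqrt{61} \left(8 + 16\right) - 1025 = i \sqrt{61} \cdot 24 - 1025 = 24 i \sqrt{61} - 1025 = -1025 + 24 i \sqrt{61}$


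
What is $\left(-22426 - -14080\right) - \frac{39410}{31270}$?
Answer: $- \frac{26101883}{3127} \approx -8347.3$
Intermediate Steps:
$\left(-22426 - -14080\right) - \frac{39410}{31270} = \left(-22426 + 14080\right) - 39410 \cdot \frac{1}{31270} = -8346 - \frac{3941}{3127} = - \frac{26101883}{3127}$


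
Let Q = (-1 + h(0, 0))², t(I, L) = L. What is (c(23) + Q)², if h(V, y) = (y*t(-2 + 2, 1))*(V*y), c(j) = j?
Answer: 576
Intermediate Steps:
h(V, y) = V*y² (h(V, y) = (y*1)*(V*y) = y*(V*y) = V*y²)
Q = 1 (Q = (-1 + 0*0²)² = (-1 + 0*0)² = (-1 + 0)² = (-1)² = 1)
(c(23) + Q)² = (23 + 1)² = 24² = 576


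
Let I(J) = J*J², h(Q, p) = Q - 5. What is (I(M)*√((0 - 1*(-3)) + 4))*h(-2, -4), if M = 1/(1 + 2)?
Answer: -7*√7/27 ≈ -0.68594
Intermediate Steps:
h(Q, p) = -5 + Q
M = ⅓ (M = 1/3 = ⅓ ≈ 0.33333)
I(J) = J³
(I(M)*√((0 - 1*(-3)) + 4))*h(-2, -4) = ((⅓)³*√((0 - 1*(-3)) + 4))*(-5 - 2) = (√((0 + 3) + 4)/27)*(-7) = (√(3 + 4)/27)*(-7) = (√7/27)*(-7) = -7*√7/27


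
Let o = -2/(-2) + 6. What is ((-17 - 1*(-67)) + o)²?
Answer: 3249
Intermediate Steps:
o = 7 (o = -½*(-2) + 6 = 1 + 6 = 7)
((-17 - 1*(-67)) + o)² = ((-17 - 1*(-67)) + 7)² = ((-17 + 67) + 7)² = (50 + 7)² = 57² = 3249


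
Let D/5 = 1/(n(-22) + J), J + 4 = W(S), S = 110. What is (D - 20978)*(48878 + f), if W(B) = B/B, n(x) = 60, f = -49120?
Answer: 289369322/57 ≈ 5.0767e+6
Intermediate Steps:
W(B) = 1
J = -3 (J = -4 + 1 = -3)
D = 5/57 (D = 5/(60 - 3) = 5/57 ≈ 0.087719)
(D - 20978)*(48878 + f) = (5/57 - 20978)*(48878 - 49120) = -1195741/57*(-242) = 289369322/57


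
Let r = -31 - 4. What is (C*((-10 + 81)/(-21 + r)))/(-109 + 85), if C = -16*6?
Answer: -71/14 ≈ -5.0714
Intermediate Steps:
r = -35
C = -96
(C*((-10 + 81)/(-21 + r)))/(-109 + 85) = (-96*(-10 + 81)/(-21 - 35))/(-109 + 85) = -6816/(-56)/(-24) = -6816*(-1)/56*(-1/24) = -96*(-71/56)*(-1/24) = (852/7)*(-1/24) = -71/14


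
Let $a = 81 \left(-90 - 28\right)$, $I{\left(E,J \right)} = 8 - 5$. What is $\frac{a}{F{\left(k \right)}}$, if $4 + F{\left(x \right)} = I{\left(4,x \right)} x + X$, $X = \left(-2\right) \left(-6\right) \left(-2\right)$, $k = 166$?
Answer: $- \frac{4779}{235} \approx -20.336$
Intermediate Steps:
$I{\left(E,J \right)} = 3$
$a = -9558$ ($a = 81 \left(-118\right) = -9558$)
$X = -24$ ($X = 12 \left(-2\right) = -24$)
$F{\left(x \right)} = -28 + 3 x$ ($F{\left(x \right)} = -4 + \left(3 x - 24\right) = -4 + \left(-24 + 3 x\right) = -28 + 3 x$)
$\frac{a}{F{\left(k \right)}} = - \frac{9558}{-28 + 3 \cdot 166} = - \frac{9558}{-28 + 498} = - \frac{9558}{470} = \left(-9558\right) \frac{1}{470} = - \frac{4779}{235}$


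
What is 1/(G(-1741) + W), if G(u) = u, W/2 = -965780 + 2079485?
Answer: 1/2225669 ≈ 4.4930e-7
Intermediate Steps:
W = 2227410 (W = 2*(-965780 + 2079485) = 2*1113705 = 2227410)
1/(G(-1741) + W) = 1/(-1741 + 2227410) = 1/2225669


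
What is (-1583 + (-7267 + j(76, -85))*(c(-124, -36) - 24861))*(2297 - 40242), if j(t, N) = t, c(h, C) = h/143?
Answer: -970084977189560/143 ≈ -6.7838e+12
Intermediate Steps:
c(h, C) = h/143 (c(h, C) = h*(1/143) = h/143)
(-1583 + (-7267 + j(76, -85))*(c(-124, -36) - 24861))*(2297 - 40242) = (-1583 + (-7267 + 76)*((1/143)*(-124) - 24861))*(2297 - 40242) = (-1583 - 7191*(-124/143 - 24861))*(-37945) = (-1583 - 7191*(-3555247/143))*(-37945) = (-1583 + 25565781177/143)*(-37945) = (25565554808/143)*(-37945) = -970084977189560/143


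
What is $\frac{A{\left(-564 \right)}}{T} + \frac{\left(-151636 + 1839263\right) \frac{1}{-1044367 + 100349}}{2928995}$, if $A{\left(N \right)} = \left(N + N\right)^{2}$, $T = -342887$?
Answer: $- \frac{3518172878311612589}{948090784942914170} \approx -3.7108$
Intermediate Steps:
$A{\left(N \right)} = 4 N^{2}$ ($A{\left(N \right)} = \left(2 N\right)^{2} = 4 N^{2}$)
$\frac{A{\left(-564 \right)}}{T} + \frac{\left(-151636 + 1839263\right) \frac{1}{-1044367 + 100349}}{2928995} = \frac{4 \left(-564\right)^{2}}{-342887} + \frac{\left(-151636 + 1839263\right) \frac{1}{-1044367 + 100349}}{2928995} = 4 \cdot 318096 \left(- \frac{1}{342887}\right) + \frac{1687627}{-944018} \cdot \frac{1}{2928995} = 1272384 \left(- \frac{1}{342887}\right) + 1687627 \left(- \frac{1}{944018}\right) \frac{1}{2928995} = - \frac{1272384}{342887} - \frac{1687627}{2765024001910} = - \frac{3518172878311612589}{948090784942914170}$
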